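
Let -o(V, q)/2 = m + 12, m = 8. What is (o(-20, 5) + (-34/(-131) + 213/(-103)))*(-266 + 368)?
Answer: -57540342/13493 ≈ -4264.5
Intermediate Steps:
o(V, q) = -40 (o(V, q) = -2*(8 + 12) = -2*20 = -40)
(o(-20, 5) + (-34/(-131) + 213/(-103)))*(-266 + 368) = (-40 + (-34/(-131) + 213/(-103)))*(-266 + 368) = (-40 + (-34*(-1/131) + 213*(-1/103)))*102 = (-40 + (34/131 - 213/103))*102 = (-40 - 24401/13493)*102 = -564121/13493*102 = -57540342/13493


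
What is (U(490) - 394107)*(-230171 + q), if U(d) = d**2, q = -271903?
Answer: 77322910518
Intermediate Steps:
(U(490) - 394107)*(-230171 + q) = (490**2 - 394107)*(-230171 - 271903) = (240100 - 394107)*(-502074) = -154007*(-502074) = 77322910518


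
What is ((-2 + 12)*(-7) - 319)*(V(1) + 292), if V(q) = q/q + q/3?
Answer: -342320/3 ≈ -1.1411e+5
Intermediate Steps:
V(q) = 1 + q/3 (V(q) = 1 + q*(⅓) = 1 + q/3)
((-2 + 12)*(-7) - 319)*(V(1) + 292) = ((-2 + 12)*(-7) - 319)*((1 + (⅓)*1) + 292) = (10*(-7) - 319)*((1 + ⅓) + 292) = (-70 - 319)*(4/3 + 292) = -389*880/3 = -342320/3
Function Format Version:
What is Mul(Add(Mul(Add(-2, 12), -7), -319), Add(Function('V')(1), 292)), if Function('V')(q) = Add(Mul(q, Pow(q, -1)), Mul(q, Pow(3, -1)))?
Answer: Rational(-342320, 3) ≈ -1.1411e+5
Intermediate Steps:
Function('V')(q) = Add(1, Mul(Rational(1, 3), q)) (Function('V')(q) = Add(1, Mul(q, Rational(1, 3))) = Add(1, Mul(Rational(1, 3), q)))
Mul(Add(Mul(Add(-2, 12), -7), -319), Add(Function('V')(1), 292)) = Mul(Add(Mul(Add(-2, 12), -7), -319), Add(Add(1, Mul(Rational(1, 3), 1)), 292)) = Mul(Add(Mul(10, -7), -319), Add(Add(1, Rational(1, 3)), 292)) = Mul(Add(-70, -319), Add(Rational(4, 3), 292)) = Mul(-389, Rational(880, 3)) = Rational(-342320, 3)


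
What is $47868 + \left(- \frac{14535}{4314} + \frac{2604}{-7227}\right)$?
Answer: $\frac{165808629467}{3464142} \approx 47864.0$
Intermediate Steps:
$47868 + \left(- \frac{14535}{4314} + \frac{2604}{-7227}\right) = 47868 + \left(\left(-14535\right) \frac{1}{4314} + 2604 \left(- \frac{1}{7227}\right)\right) = 47868 - \frac{12919789}{3464142} = \frac{165808629467}{3464142}$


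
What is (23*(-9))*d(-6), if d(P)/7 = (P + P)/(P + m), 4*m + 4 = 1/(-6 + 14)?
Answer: -556416/223 ≈ -2495.1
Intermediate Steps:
m = -31/32 (m = -1 + 1/(4*(-6 + 14)) = -1 + (1/4)/8 = -1 + (1/4)*(1/8) = -1 + 1/32 = -31/32 ≈ -0.96875)
d(P) = 14*P/(-31/32 + P) (d(P) = 7*((P + P)/(P - 31/32)) = 7*((2*P)/(-31/32 + P)) = 7*(2*P/(-31/32 + P)) = 14*P/(-31/32 + P))
(23*(-9))*d(-6) = (23*(-9))*(448*(-6)/(-31 + 32*(-6))) = -92736*(-6)/(-31 - 192) = -92736*(-6)/(-223) = -92736*(-6)*(-1)/223 = -207*2688/223 = -556416/223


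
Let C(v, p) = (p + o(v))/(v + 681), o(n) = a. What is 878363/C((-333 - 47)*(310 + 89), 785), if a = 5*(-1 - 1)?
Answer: -4276749447/25 ≈ -1.7107e+8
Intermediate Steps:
a = -10 (a = 5*(-2) = -10)
o(n) = -10
C(v, p) = (-10 + p)/(681 + v) (C(v, p) = (p - 10)/(v + 681) = (-10 + p)/(681 + v))
878363/C((-333 - 47)*(310 + 89), 785) = 878363/(((-10 + 785)/(681 + (-333 - 47)*(310 + 89)))) = 878363/((775/(681 - 380*399))) = 878363/((775/(681 - 151620))) = 878363/((775/(-150939))) = 878363/((-1/150939*775)) = 878363/(-25/4869) = 878363*(-4869/25) = -4276749447/25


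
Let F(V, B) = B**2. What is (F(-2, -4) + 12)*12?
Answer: 336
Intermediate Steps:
(F(-2, -4) + 12)*12 = ((-4)**2 + 12)*12 = (16 + 12)*12 = 28*12 = 336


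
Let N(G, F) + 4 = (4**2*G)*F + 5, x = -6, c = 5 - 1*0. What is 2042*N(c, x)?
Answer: -978118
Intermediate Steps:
c = 5 (c = 5 + 0 = 5)
N(G, F) = 1 + 16*F*G (N(G, F) = -4 + ((4**2*G)*F + 5) = -4 + ((16*G)*F + 5) = -4 + (16*F*G + 5) = -4 + (5 + 16*F*G) = 1 + 16*F*G)
2042*N(c, x) = 2042*(1 + 16*(-6)*5) = 2042*(1 - 480) = 2042*(-479) = -978118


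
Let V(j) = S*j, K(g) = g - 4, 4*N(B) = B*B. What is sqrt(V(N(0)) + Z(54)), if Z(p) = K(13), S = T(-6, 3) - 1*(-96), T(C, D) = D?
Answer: 3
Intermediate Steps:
N(B) = B**2/4 (N(B) = (B*B)/4 = B**2/4)
K(g) = -4 + g
S = 99 (S = 3 - 1*(-96) = 3 + 96 = 99)
Z(p) = 9 (Z(p) = -4 + 13 = 9)
V(j) = 99*j
sqrt(V(N(0)) + Z(54)) = sqrt(99*((1/4)*0**2) + 9) = sqrt(99*((1/4)*0) + 9) = sqrt(99*0 + 9) = sqrt(0 + 9) = sqrt(9) = 3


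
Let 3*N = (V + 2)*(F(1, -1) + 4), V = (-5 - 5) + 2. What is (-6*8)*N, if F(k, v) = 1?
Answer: 480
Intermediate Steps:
V = -8 (V = -10 + 2 = -8)
N = -10 (N = ((-8 + 2)*(1 + 4))/3 = (-6*5)/3 = (⅓)*(-30) = -10)
(-6*8)*N = -6*8*(-10) = -48*(-10) = 480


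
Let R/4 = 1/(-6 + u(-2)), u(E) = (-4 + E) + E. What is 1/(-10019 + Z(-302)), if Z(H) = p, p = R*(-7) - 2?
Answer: -1/10019 ≈ -9.9810e-5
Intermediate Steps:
u(E) = -4 + 2*E
R = -2/7 (R = 4/(-6 + (-4 + 2*(-2))) = 4/(-6 + (-4 - 4)) = 4/(-6 - 8) = 4/(-14) = 4*(-1/14) = -2/7 ≈ -0.28571)
p = 0 (p = -2/7*(-7) - 2 = 2 - 2 = 0)
Z(H) = 0
1/(-10019 + Z(-302)) = 1/(-10019 + 0) = 1/(-10019) = -1/10019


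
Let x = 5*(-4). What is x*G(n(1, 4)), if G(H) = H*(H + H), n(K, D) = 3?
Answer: -360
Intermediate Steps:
x = -20
G(H) = 2*H² (G(H) = H*(2*H) = 2*H²)
x*G(n(1, 4)) = -40*3² = -40*9 = -20*18 = -360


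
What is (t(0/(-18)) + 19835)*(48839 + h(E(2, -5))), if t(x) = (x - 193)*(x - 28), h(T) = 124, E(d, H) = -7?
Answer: 1235777157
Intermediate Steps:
t(x) = (-193 + x)*(-28 + x)
(t(0/(-18)) + 19835)*(48839 + h(E(2, -5))) = ((5404 + (0/(-18))² - 0/(-18)) + 19835)*(48839 + 124) = ((5404 + (0*(-1/18))² - 0*(-1)/18) + 19835)*48963 = ((5404 + 0² - 221*0) + 19835)*48963 = ((5404 + 0 + 0) + 19835)*48963 = (5404 + 19835)*48963 = 25239*48963 = 1235777157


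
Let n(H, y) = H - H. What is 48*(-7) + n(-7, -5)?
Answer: -336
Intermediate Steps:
n(H, y) = 0
48*(-7) + n(-7, -5) = 48*(-7) + 0 = -336 + 0 = -336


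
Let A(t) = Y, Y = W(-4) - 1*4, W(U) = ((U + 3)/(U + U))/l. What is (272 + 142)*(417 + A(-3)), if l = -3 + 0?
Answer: 683859/4 ≈ 1.7096e+5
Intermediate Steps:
l = -3
W(U) = -(3 + U)/(6*U) (W(U) = ((U + 3)/(U + U))/(-3) = ((3 + U)/((2*U)))*(-⅓) = ((3 + U)*(1/(2*U)))*(-⅓) = ((3 + U)/(2*U))*(-⅓) = -(3 + U)/(6*U))
Y = -97/24 (Y = (⅙)*(-3 - 1*(-4))/(-4) - 1*4 = (⅙)*(-¼)*(-3 + 4) - 4 = (⅙)*(-¼)*1 - 4 = -1/24 - 4 = -97/24 ≈ -4.0417)
A(t) = -97/24
(272 + 142)*(417 + A(-3)) = (272 + 142)*(417 - 97/24) = 414*(9911/24) = 683859/4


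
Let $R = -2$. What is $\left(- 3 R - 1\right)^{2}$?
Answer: $25$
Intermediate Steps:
$\left(- 3 R - 1\right)^{2} = \left(\left(-3\right) \left(-2\right) - 1\right)^{2} = \left(6 - 1\right)^{2} = 5^{2} = 25$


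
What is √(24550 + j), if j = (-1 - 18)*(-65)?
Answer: 3*√2865 ≈ 160.58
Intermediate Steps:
j = 1235 (j = -19*(-65) = 1235)
√(24550 + j) = √(24550 + 1235) = √25785 = 3*√2865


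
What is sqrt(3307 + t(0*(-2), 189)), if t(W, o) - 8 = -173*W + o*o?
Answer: 2*sqrt(9759) ≈ 197.58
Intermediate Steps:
t(W, o) = 8 + o**2 - 173*W (t(W, o) = 8 + (-173*W + o*o) = 8 + (-173*W + o**2) = 8 + (o**2 - 173*W) = 8 + o**2 - 173*W)
sqrt(3307 + t(0*(-2), 189)) = sqrt(3307 + (8 + 189**2 - 0*(-2))) = sqrt(3307 + (8 + 35721 - 173*0)) = sqrt(3307 + (8 + 35721 + 0)) = sqrt(3307 + 35729) = sqrt(39036) = 2*sqrt(9759)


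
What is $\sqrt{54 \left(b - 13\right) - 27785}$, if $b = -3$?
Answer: $i \sqrt{28649} \approx 169.26 i$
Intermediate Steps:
$\sqrt{54 \left(b - 13\right) - 27785} = \sqrt{54 \left(-3 - 13\right) - 27785} = \sqrt{54 \left(-16\right) - 27785} = \sqrt{-864 - 27785} = \sqrt{-28649} = i \sqrt{28649}$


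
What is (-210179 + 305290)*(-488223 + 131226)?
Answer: -33954341667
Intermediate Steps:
(-210179 + 305290)*(-488223 + 131226) = 95111*(-356997) = -33954341667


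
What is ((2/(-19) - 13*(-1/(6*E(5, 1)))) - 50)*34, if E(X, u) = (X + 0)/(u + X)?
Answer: -153442/95 ≈ -1615.2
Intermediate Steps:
E(X, u) = X/(X + u)
((2/(-19) - 13*(-1/(6*E(5, 1)))) - 50)*34 = ((2/(-19) - 13/((-2*3)*(5/(5 + 1)))) - 50)*34 = ((2*(-1/19) - 13/((-30/6))) - 50)*34 = ((-2/19 - 13/((-30/6))) - 50)*34 = ((-2/19 - 13/((-6*⅚))) - 50)*34 = ((-2/19 - 13/(-5)) - 50)*34 = ((-2/19 - 13*(-⅕)) - 50)*34 = ((-2/19 + 13/5) - 50)*34 = (237/95 - 50)*34 = -4513/95*34 = -153442/95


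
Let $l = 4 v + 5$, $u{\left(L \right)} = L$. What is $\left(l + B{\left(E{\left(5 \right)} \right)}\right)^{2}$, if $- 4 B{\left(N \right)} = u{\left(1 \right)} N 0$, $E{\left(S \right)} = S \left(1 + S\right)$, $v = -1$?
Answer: $1$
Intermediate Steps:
$B{\left(N \right)} = 0$ ($B{\left(N \right)} = - \frac{1 N 0}{4} = - \frac{N 0}{4} = \left(- \frac{1}{4}\right) 0 = 0$)
$l = 1$ ($l = 4 \left(-1\right) + 5 = -4 + 5 = 1$)
$\left(l + B{\left(E{\left(5 \right)} \right)}\right)^{2} = \left(1 + 0\right)^{2} = 1^{2} = 1$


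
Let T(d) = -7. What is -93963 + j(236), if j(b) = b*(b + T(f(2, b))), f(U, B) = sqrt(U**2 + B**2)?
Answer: -39919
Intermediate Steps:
f(U, B) = sqrt(B**2 + U**2)
j(b) = b*(-7 + b) (j(b) = b*(b - 7) = b*(-7 + b))
-93963 + j(236) = -93963 + 236*(-7 + 236) = -93963 + 236*229 = -93963 + 54044 = -39919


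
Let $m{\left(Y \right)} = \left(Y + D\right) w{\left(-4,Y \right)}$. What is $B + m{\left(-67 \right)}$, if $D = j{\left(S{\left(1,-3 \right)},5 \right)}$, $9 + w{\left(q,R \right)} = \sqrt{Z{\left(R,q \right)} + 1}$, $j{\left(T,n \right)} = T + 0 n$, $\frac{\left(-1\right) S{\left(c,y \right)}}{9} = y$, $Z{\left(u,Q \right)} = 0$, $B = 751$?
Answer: $1071$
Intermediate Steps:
$S{\left(c,y \right)} = - 9 y$
$j{\left(T,n \right)} = T$ ($j{\left(T,n \right)} = T + 0 = T$)
$w{\left(q,R \right)} = -8$ ($w{\left(q,R \right)} = -9 + \sqrt{0 + 1} = -9 + \sqrt{1} = -9 + 1 = -8$)
$D = 27$ ($D = \left(-9\right) \left(-3\right) = 27$)
$m{\left(Y \right)} = -216 - 8 Y$ ($m{\left(Y \right)} = \left(Y + 27\right) \left(-8\right) = \left(27 + Y\right) \left(-8\right) = -216 - 8 Y$)
$B + m{\left(-67 \right)} = 751 - -320 = 751 + \left(-216 + 536\right) = 751 + 320 = 1071$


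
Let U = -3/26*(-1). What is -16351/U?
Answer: -425126/3 ≈ -1.4171e+5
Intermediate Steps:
U = 3/26 (U = -3*1/26*(-1) = -3/26*(-1) = 3/26 ≈ 0.11538)
-16351/U = -16351/3/26 = -16351*26/3 = -425126/3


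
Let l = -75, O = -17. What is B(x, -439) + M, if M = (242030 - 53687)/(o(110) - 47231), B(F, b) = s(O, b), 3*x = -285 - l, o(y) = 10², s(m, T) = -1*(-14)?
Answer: 471491/47131 ≈ 10.004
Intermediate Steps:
s(m, T) = 14
o(y) = 100
x = -70 (x = (-285 - 1*(-75))/3 = (-285 + 75)/3 = (⅓)*(-210) = -70)
B(F, b) = 14
M = -188343/47131 (M = (242030 - 53687)/(100 - 47231) = 188343/(-47131) = 188343*(-1/47131) = -188343/47131 ≈ -3.9962)
B(x, -439) + M = 14 - 188343/47131 = 471491/47131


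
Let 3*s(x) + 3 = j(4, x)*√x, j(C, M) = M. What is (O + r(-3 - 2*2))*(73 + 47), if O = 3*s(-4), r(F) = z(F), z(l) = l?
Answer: -1200 - 960*I ≈ -1200.0 - 960.0*I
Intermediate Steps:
r(F) = F
s(x) = -1 + x^(3/2)/3 (s(x) = -1 + (x*√x)/3 = -1 + x^(3/2)/3)
O = -3 - 8*I (O = 3*(-1 + (-4)^(3/2)/3) = 3*(-1 + (-8*I)/3) = 3*(-1 - 8*I/3) = -3 - 8*I ≈ -3.0 - 8.0*I)
(O + r(-3 - 2*2))*(73 + 47) = ((-3 - 8*I) + (-3 - 2*2))*(73 + 47) = ((-3 - 8*I) + (-3 - 4))*120 = ((-3 - 8*I) - 7)*120 = (-10 - 8*I)*120 = -1200 - 960*I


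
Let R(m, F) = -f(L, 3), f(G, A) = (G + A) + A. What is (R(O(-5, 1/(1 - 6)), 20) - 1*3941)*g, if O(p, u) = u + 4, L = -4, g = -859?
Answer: 3387037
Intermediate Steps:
f(G, A) = G + 2*A (f(G, A) = (A + G) + A = G + 2*A)
O(p, u) = 4 + u
R(m, F) = -2 (R(m, F) = -(-4 + 2*3) = -(-4 + 6) = -1*2 = -2)
(R(O(-5, 1/(1 - 6)), 20) - 1*3941)*g = (-2 - 1*3941)*(-859) = (-2 - 3941)*(-859) = -3943*(-859) = 3387037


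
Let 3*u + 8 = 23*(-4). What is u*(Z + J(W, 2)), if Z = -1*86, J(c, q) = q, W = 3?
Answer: 2800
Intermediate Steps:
u = -100/3 (u = -8/3 + (23*(-4))/3 = -8/3 + (1/3)*(-92) = -8/3 - 92/3 = -100/3 ≈ -33.333)
Z = -86
u*(Z + J(W, 2)) = -100*(-86 + 2)/3 = -100/3*(-84) = 2800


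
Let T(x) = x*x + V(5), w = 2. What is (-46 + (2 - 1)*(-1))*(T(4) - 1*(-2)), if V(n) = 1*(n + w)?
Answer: -1175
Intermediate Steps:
V(n) = 2 + n (V(n) = 1*(n + 2) = 1*(2 + n) = 2 + n)
T(x) = 7 + x**2 (T(x) = x*x + (2 + 5) = x**2 + 7 = 7 + x**2)
(-46 + (2 - 1)*(-1))*(T(4) - 1*(-2)) = (-46 + (2 - 1)*(-1))*((7 + 4**2) - 1*(-2)) = (-46 + 1*(-1))*((7 + 16) + 2) = (-46 - 1)*(23 + 2) = -47*25 = -1175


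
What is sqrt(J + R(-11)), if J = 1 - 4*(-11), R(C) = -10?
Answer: sqrt(35) ≈ 5.9161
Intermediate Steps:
J = 45 (J = 1 + 44 = 45)
sqrt(J + R(-11)) = sqrt(45 - 10) = sqrt(35)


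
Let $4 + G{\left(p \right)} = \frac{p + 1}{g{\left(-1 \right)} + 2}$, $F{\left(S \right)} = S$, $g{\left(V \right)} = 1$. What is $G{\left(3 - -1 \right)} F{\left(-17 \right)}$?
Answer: $\frac{119}{3} \approx 39.667$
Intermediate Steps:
$G{\left(p \right)} = - \frac{11}{3} + \frac{p}{3}$ ($G{\left(p \right)} = -4 + \frac{p + 1}{1 + 2} = -4 + \frac{1 + p}{3} = -4 + \left(1 + p\right) \frac{1}{3} = -4 + \left(\frac{1}{3} + \frac{p}{3}\right) = - \frac{11}{3} + \frac{p}{3}$)
$G{\left(3 - -1 \right)} F{\left(-17 \right)} = \left(- \frac{11}{3} + \frac{3 - -1}{3}\right) \left(-17\right) = \left(- \frac{11}{3} + \frac{3 + 1}{3}\right) \left(-17\right) = \left(- \frac{11}{3} + \frac{1}{3} \cdot 4\right) \left(-17\right) = \left(- \frac{11}{3} + \frac{4}{3}\right) \left(-17\right) = \left(- \frac{7}{3}\right) \left(-17\right) = \frac{119}{3}$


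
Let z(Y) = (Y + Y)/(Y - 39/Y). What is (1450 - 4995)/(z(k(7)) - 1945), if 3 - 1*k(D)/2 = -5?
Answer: 769265/421553 ≈ 1.8248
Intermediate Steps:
k(D) = 16 (k(D) = 6 - 2*(-5) = 6 + 10 = 16)
z(Y) = 2*Y/(Y - 39/Y) (z(Y) = (2*Y)/(Y - 39/Y) = 2*Y/(Y - 39/Y))
(1450 - 4995)/(z(k(7)) - 1945) = (1450 - 4995)/(2*16²/(-39 + 16²) - 1945) = -3545/(2*256/(-39 + 256) - 1945) = -3545/(2*256/217 - 1945) = -3545/(2*256*(1/217) - 1945) = -3545/(512/217 - 1945) = -3545/(-421553/217) = -3545*(-217/421553) = 769265/421553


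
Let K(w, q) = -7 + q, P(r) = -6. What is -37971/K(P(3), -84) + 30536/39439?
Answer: 1500317045/3588949 ≈ 418.04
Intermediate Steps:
-37971/K(P(3), -84) + 30536/39439 = -37971/(-7 - 84) + 30536/39439 = -37971/(-91) + 30536*(1/39439) = -37971*(-1/91) + 30536/39439 = 37971/91 + 30536/39439 = 1500317045/3588949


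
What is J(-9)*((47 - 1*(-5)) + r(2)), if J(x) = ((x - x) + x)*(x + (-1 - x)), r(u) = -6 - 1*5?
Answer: 369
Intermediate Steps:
r(u) = -11 (r(u) = -6 - 5 = -11)
J(x) = -x (J(x) = (0 + x)*(-1) = x*(-1) = -x)
J(-9)*((47 - 1*(-5)) + r(2)) = (-1*(-9))*((47 - 1*(-5)) - 11) = 9*((47 + 5) - 11) = 9*(52 - 11) = 9*41 = 369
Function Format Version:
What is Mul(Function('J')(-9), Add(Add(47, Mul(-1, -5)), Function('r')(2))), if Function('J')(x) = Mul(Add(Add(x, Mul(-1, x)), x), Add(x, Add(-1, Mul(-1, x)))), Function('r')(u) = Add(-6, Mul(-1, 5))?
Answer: 369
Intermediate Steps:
Function('r')(u) = -11 (Function('r')(u) = Add(-6, -5) = -11)
Function('J')(x) = Mul(-1, x) (Function('J')(x) = Mul(Add(0, x), -1) = Mul(x, -1) = Mul(-1, x))
Mul(Function('J')(-9), Add(Add(47, Mul(-1, -5)), Function('r')(2))) = Mul(Mul(-1, -9), Add(Add(47, Mul(-1, -5)), -11)) = Mul(9, Add(Add(47, 5), -11)) = Mul(9, Add(52, -11)) = Mul(9, 41) = 369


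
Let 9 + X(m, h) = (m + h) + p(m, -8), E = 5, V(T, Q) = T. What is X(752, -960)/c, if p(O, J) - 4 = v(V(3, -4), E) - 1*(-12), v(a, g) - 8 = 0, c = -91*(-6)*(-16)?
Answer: 193/8736 ≈ 0.022092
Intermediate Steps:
c = -8736 (c = 546*(-16) = -8736)
v(a, g) = 8 (v(a, g) = 8 + 0 = 8)
p(O, J) = 24 (p(O, J) = 4 + (8 - 1*(-12)) = 4 + (8 + 12) = 4 + 20 = 24)
X(m, h) = 15 + h + m (X(m, h) = -9 + ((m + h) + 24) = -9 + ((h + m) + 24) = -9 + (24 + h + m) = 15 + h + m)
X(752, -960)/c = (15 - 960 + 752)/(-8736) = -193*(-1/8736) = 193/8736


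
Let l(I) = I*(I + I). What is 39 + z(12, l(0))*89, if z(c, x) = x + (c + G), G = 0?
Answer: 1107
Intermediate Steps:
l(I) = 2*I**2 (l(I) = I*(2*I) = 2*I**2)
z(c, x) = c + x (z(c, x) = x + (c + 0) = x + c = c + x)
39 + z(12, l(0))*89 = 39 + (12 + 2*0**2)*89 = 39 + (12 + 2*0)*89 = 39 + (12 + 0)*89 = 39 + 12*89 = 39 + 1068 = 1107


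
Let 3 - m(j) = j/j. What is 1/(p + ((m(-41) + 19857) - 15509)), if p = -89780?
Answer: -1/85430 ≈ -1.1705e-5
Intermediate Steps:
m(j) = 2 (m(j) = 3 - j/j = 3 - 1*1 = 3 - 1 = 2)
1/(p + ((m(-41) + 19857) - 15509)) = 1/(-89780 + ((2 + 19857) - 15509)) = 1/(-89780 + (19859 - 15509)) = 1/(-89780 + 4350) = 1/(-85430) = -1/85430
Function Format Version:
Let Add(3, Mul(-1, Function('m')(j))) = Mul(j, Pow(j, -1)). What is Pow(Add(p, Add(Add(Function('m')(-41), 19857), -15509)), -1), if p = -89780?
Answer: Rational(-1, 85430) ≈ -1.1705e-5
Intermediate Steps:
Function('m')(j) = 2 (Function('m')(j) = Add(3, Mul(-1, Mul(j, Pow(j, -1)))) = Add(3, Mul(-1, 1)) = Add(3, -1) = 2)
Pow(Add(p, Add(Add(Function('m')(-41), 19857), -15509)), -1) = Pow(Add(-89780, Add(Add(2, 19857), -15509)), -1) = Pow(Add(-89780, Add(19859, -15509)), -1) = Pow(Add(-89780, 4350), -1) = Pow(-85430, -1) = Rational(-1, 85430)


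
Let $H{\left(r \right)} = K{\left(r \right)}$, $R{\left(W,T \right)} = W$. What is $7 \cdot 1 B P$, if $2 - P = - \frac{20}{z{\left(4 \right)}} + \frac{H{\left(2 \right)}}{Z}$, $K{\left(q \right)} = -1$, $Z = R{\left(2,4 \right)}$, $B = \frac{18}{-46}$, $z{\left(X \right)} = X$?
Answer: $- \frac{945}{46} \approx -20.543$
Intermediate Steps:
$B = - \frac{9}{23}$ ($B = 18 \left(- \frac{1}{46}\right) = - \frac{9}{23} \approx -0.3913$)
$Z = 2$
$H{\left(r \right)} = -1$
$P = \frac{15}{2}$ ($P = 2 - \left(- \frac{20}{4} - \frac{1}{2}\right) = 2 - \left(\left(-20\right) \frac{1}{4} - \frac{1}{2}\right) = 2 - \left(-5 - \frac{1}{2}\right) = 2 - - \frac{11}{2} = 2 + \frac{11}{2} = \frac{15}{2} \approx 7.5$)
$7 \cdot 1 B P = 7 \cdot 1 \left(- \frac{9}{23}\right) \frac{15}{2} = 7 \left(- \frac{9}{23}\right) \frac{15}{2} = \left(- \frac{63}{23}\right) \frac{15}{2} = - \frac{945}{46}$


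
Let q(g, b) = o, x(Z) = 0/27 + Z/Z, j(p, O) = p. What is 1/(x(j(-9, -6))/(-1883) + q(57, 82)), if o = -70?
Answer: -1883/131811 ≈ -0.014286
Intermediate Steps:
x(Z) = 1 (x(Z) = 0*(1/27) + 1 = 0 + 1 = 1)
q(g, b) = -70
1/(x(j(-9, -6))/(-1883) + q(57, 82)) = 1/(1/(-1883) - 70) = 1/(1*(-1/1883) - 70) = 1/(-1/1883 - 70) = 1/(-131811/1883) = -1883/131811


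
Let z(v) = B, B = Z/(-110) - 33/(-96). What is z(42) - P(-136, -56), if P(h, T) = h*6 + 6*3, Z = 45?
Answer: 280873/352 ≈ 797.93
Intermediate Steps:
B = -23/352 (B = 45/(-110) - 33/(-96) = 45*(-1/110) - 33*(-1/96) = -9/22 + 11/32 = -23/352 ≈ -0.065341)
P(h, T) = 18 + 6*h (P(h, T) = 6*h + 18 = 18 + 6*h)
z(v) = -23/352
z(42) - P(-136, -56) = -23/352 - (18 + 6*(-136)) = -23/352 - (18 - 816) = -23/352 - 1*(-798) = -23/352 + 798 = 280873/352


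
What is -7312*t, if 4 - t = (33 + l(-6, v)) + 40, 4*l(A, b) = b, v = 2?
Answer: 508184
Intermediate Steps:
l(A, b) = b/4
t = -139/2 (t = 4 - ((33 + (¼)*2) + 40) = 4 - ((33 + ½) + 40) = 4 - (67/2 + 40) = 4 - 1*147/2 = 4 - 147/2 = -139/2 ≈ -69.500)
-7312*t = -7312*(-139/2) = 508184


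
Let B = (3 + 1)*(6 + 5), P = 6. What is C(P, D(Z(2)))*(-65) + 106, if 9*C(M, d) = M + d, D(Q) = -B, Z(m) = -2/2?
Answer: 3424/9 ≈ 380.44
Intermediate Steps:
Z(m) = -1 (Z(m) = -2*1/2 = -1)
B = 44 (B = 4*11 = 44)
D(Q) = -44 (D(Q) = -1*44 = -44)
C(M, d) = M/9 + d/9 (C(M, d) = (M + d)/9 = M/9 + d/9)
C(P, D(Z(2)))*(-65) + 106 = ((1/9)*6 + (1/9)*(-44))*(-65) + 106 = (2/3 - 44/9)*(-65) + 106 = -38/9*(-65) + 106 = 2470/9 + 106 = 3424/9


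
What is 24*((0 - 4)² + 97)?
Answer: 2712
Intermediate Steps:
24*((0 - 4)² + 97) = 24*((-4)² + 97) = 24*(16 + 97) = 24*113 = 2712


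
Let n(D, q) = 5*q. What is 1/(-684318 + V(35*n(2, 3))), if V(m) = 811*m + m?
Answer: -1/258018 ≈ -3.8757e-6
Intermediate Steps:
V(m) = 812*m
1/(-684318 + V(35*n(2, 3))) = 1/(-684318 + 812*(35*(5*3))) = 1/(-684318 + 812*(35*15)) = 1/(-684318 + 812*525) = 1/(-684318 + 426300) = 1/(-258018) = -1/258018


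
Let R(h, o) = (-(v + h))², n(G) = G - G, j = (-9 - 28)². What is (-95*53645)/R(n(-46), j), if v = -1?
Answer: -5096275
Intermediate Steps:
j = 1369 (j = (-37)² = 1369)
n(G) = 0
R(h, o) = (1 - h)² (R(h, o) = (-(-1 + h))² = (1 - h)²)
(-95*53645)/R(n(-46), j) = (-95*53645)/((-1 + 0)²) = -5096275/((-1)²) = -5096275/1 = -5096275*1 = -5096275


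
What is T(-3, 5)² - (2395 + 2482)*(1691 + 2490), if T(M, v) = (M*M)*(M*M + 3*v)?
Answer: -20344081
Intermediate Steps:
T(M, v) = M²*(M² + 3*v)
T(-3, 5)² - (2395 + 2482)*(1691 + 2490) = ((-3)²*((-3)² + 3*5))² - (2395 + 2482)*(1691 + 2490) = (9*(9 + 15))² - 4877*4181 = (9*24)² - 1*20390737 = 216² - 20390737 = 46656 - 20390737 = -20344081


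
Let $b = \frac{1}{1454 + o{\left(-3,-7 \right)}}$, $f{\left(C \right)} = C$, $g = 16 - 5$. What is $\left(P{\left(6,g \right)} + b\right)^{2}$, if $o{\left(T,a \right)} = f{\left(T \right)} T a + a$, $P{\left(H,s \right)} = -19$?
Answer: $\frac{691427025}{1915456} \approx 360.97$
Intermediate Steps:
$g = 11$
$o{\left(T,a \right)} = a + a T^{2}$ ($o{\left(T,a \right)} = T T a + a = T^{2} a + a = a T^{2} + a = a + a T^{2}$)
$b = \frac{1}{1384}$ ($b = \frac{1}{1454 - 7 \left(1 + \left(-3\right)^{2}\right)} = \frac{1}{1454 - 7 \left(1 + 9\right)} = \frac{1}{1454 - 70} = \frac{1}{1384} \approx 0.00072254$)
$\left(P{\left(6,g \right)} + b\right)^{2} = \left(-19 + \frac{1}{1384}\right)^{2} = \left(- \frac{26295}{1384}\right)^{2} = \frac{691427025}{1915456}$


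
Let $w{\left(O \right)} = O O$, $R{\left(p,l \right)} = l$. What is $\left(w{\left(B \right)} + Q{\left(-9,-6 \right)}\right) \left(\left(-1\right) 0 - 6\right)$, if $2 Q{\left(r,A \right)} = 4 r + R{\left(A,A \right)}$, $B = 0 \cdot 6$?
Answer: $126$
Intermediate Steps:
$B = 0$
$w{\left(O \right)} = O^{2}$
$Q{\left(r,A \right)} = \frac{A}{2} + 2 r$ ($Q{\left(r,A \right)} = \frac{4 r + A}{2} = \frac{A + 4 r}{2} = \frac{A}{2} + 2 r$)
$\left(w{\left(B \right)} + Q{\left(-9,-6 \right)}\right) \left(\left(-1\right) 0 - 6\right) = \left(0^{2} + \left(\frac{1}{2} \left(-6\right) + 2 \left(-9\right)\right)\right) \left(\left(-1\right) 0 - 6\right) = \left(0 - 21\right) \left(0 - 6\right) = \left(0 - 21\right) \left(-6\right) = \left(-21\right) \left(-6\right) = 126$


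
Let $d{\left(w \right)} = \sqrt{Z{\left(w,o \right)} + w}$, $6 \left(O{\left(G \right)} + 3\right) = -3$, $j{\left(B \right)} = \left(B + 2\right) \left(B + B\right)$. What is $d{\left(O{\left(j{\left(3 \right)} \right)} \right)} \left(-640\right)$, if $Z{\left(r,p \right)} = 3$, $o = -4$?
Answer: $- 320 i \sqrt{2} \approx - 452.55 i$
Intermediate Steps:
$j{\left(B \right)} = 2 B \left(2 + B\right)$ ($j{\left(B \right)} = \left(2 + B\right) 2 B = 2 B \left(2 + B\right)$)
$O{\left(G \right)} = - \frac{7}{2}$ ($O{\left(G \right)} = -3 + \frac{1}{6} \left(-3\right) = -3 - \frac{1}{2} = - \frac{7}{2}$)
$d{\left(w \right)} = \sqrt{3 + w}$
$d{\left(O{\left(j{\left(3 \right)} \right)} \right)} \left(-640\right) = \sqrt{3 - \frac{7}{2}} \left(-640\right) = \sqrt{- \frac{1}{2}} \left(-640\right) = \frac{i \sqrt{2}}{2} \left(-640\right) = - 320 i \sqrt{2}$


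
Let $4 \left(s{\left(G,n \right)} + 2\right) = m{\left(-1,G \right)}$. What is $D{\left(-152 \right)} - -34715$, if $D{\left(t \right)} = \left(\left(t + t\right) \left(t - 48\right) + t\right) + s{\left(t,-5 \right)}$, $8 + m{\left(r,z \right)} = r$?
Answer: $\frac{381435}{4} \approx 95359.0$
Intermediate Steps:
$m{\left(r,z \right)} = -8 + r$
$s{\left(G,n \right)} = - \frac{17}{4}$ ($s{\left(G,n \right)} = -2 + \frac{-8 - 1}{4} = -2 + \frac{1}{4} \left(-9\right) = -2 - \frac{9}{4} = - \frac{17}{4}$)
$D{\left(t \right)} = - \frac{17}{4} + t + 2 t \left(-48 + t\right)$ ($D{\left(t \right)} = \left(\left(t + t\right) \left(t - 48\right) + t\right) - \frac{17}{4} = \left(2 t \left(-48 + t\right) + t\right) - \frac{17}{4} = \left(t + 2 t \left(-48 + t\right)\right) - \frac{17}{4} = - \frac{17}{4} + t + 2 t \left(-48 + t\right)$)
$D{\left(-152 \right)} - -34715 = \left(- \frac{17}{4} - -14440 + 2 \left(-152\right)^{2}\right) - -34715 = \left(- \frac{17}{4} + 14440 + 2 \cdot 23104\right) + 34715 = \left(- \frac{17}{4} + 14440 + 46208\right) + 34715 = \frac{242575}{4} + 34715 = \frac{381435}{4}$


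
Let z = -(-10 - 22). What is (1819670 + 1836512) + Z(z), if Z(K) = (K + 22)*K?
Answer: 3657910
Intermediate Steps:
z = 32 (z = -1*(-32) = 32)
Z(K) = K*(22 + K) (Z(K) = (22 + K)*K = K*(22 + K))
(1819670 + 1836512) + Z(z) = (1819670 + 1836512) + 32*(22 + 32) = 3656182 + 32*54 = 3656182 + 1728 = 3657910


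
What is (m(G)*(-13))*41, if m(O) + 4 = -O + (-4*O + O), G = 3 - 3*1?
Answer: 2132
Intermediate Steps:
G = 0 (G = 3 - 3 = 0)
m(O) = -4 - 4*O (m(O) = -4 + (-O + (-4*O + O)) = -4 + (-O - 3*O) = -4 - 4*O)
(m(G)*(-13))*41 = ((-4 - 4*0)*(-13))*41 = ((-4 + 0)*(-13))*41 = -4*(-13)*41 = 52*41 = 2132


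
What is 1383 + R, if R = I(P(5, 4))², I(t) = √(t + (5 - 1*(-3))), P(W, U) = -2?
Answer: 1389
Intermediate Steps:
I(t) = √(8 + t) (I(t) = √(t + (5 + 3)) = √(t + 8) = √(8 + t))
R = 6 (R = (√(8 - 2))² = (√6)² = 6)
1383 + R = 1383 + 6 = 1389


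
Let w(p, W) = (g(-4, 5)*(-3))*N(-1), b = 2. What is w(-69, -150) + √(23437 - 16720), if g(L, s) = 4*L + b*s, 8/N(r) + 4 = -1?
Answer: -144/5 + √6717 ≈ 53.157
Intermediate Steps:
N(r) = -8/5 (N(r) = 8/(-4 - 1) = 8/(-5) = 8*(-⅕) = -8/5)
g(L, s) = 2*s + 4*L (g(L, s) = 4*L + 2*s = 2*s + 4*L)
w(p, W) = -144/5 (w(p, W) = ((2*5 + 4*(-4))*(-3))*(-8/5) = ((10 - 16)*(-3))*(-8/5) = -6*(-3)*(-8/5) = 18*(-8/5) = -144/5)
w(-69, -150) + √(23437 - 16720) = -144/5 + √(23437 - 16720) = -144/5 + √6717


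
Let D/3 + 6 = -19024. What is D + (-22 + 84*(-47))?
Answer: -61060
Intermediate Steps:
D = -57090 (D = -18 + 3*(-19024) = -18 - 57072 = -57090)
D + (-22 + 84*(-47)) = -57090 + (-22 + 84*(-47)) = -57090 + (-22 - 3948) = -57090 - 3970 = -61060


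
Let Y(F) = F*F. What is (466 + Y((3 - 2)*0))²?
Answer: 217156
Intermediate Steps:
Y(F) = F²
(466 + Y((3 - 2)*0))² = (466 + ((3 - 2)*0)²)² = (466 + (1*0)²)² = (466 + 0²)² = (466 + 0)² = 466² = 217156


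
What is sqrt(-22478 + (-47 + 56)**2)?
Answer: I*sqrt(22397) ≈ 149.66*I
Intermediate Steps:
sqrt(-22478 + (-47 + 56)**2) = sqrt(-22478 + 9**2) = sqrt(-22478 + 81) = sqrt(-22397) = I*sqrt(22397)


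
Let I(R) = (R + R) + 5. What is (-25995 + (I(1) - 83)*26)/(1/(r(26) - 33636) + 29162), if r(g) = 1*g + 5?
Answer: -939965455/979989009 ≈ -0.95916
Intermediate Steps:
I(R) = 5 + 2*R (I(R) = 2*R + 5 = 5 + 2*R)
r(g) = 5 + g (r(g) = g + 5 = 5 + g)
(-25995 + (I(1) - 83)*26)/(1/(r(26) - 33636) + 29162) = (-25995 + ((5 + 2*1) - 83)*26)/(1/((5 + 26) - 33636) + 29162) = (-25995 + ((5 + 2) - 83)*26)/(1/(31 - 33636) + 29162) = (-25995 + (7 - 83)*26)/(1/(-33605) + 29162) = (-25995 - 76*26)/(-1/33605 + 29162) = (-25995 - 1976)/(979989009/33605) = -27971*33605/979989009 = -939965455/979989009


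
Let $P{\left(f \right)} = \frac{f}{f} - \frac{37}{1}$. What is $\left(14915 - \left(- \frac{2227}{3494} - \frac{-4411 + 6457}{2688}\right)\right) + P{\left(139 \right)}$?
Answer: $\frac{11646233199}{782656} \approx 14880.0$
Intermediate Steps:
$P{\left(f \right)} = -36$ ($P{\left(f \right)} = 1 - 37 = -36$)
$\left(14915 - \left(- \frac{2227}{3494} - \frac{-4411 + 6457}{2688}\right)\right) + P{\left(139 \right)} = \left(14915 - \left(- \frac{2227}{3494} - \frac{-4411 + 6457}{2688}\right)\right) - 36 = \left(14915 + \left(2046 \cdot \frac{1}{2688} - - \frac{2227}{3494}\right)\right) - 36 = \left(14915 + \left(\frac{341}{448} + \frac{2227}{3494}\right)\right) - 36 = \left(14915 + \frac{1094575}{782656}\right) - 36 = \frac{11674408815}{782656} - 36 = \frac{11646233199}{782656}$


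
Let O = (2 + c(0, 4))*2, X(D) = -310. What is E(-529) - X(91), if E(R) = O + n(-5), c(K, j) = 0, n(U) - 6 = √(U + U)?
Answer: 320 + I*√10 ≈ 320.0 + 3.1623*I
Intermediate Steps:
n(U) = 6 + √2*√U (n(U) = 6 + √(U + U) = 6 + √(2*U) = 6 + √2*√U)
O = 4 (O = (2 + 0)*2 = 2*2 = 4)
E(R) = 10 + I*√10 (E(R) = 4 + (6 + √2*√(-5)) = 4 + (6 + √2*(I*√5)) = 4 + (6 + I*√10) = 10 + I*√10)
E(-529) - X(91) = (10 + I*√10) - 1*(-310) = (10 + I*√10) + 310 = 320 + I*√10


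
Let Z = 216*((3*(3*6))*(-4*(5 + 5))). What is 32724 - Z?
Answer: 499284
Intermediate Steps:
Z = -466560 (Z = 216*((3*18)*(-4*10)) = 216*(54*(-40)) = 216*(-2160) = -466560)
32724 - Z = 32724 - 1*(-466560) = 32724 + 466560 = 499284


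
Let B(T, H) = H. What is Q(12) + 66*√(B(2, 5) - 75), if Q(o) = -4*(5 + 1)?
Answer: -24 + 66*I*√70 ≈ -24.0 + 552.2*I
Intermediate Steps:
Q(o) = -24 (Q(o) = -4*6 = -24)
Q(12) + 66*√(B(2, 5) - 75) = -24 + 66*√(5 - 75) = -24 + 66*√(-70) = -24 + 66*(I*√70) = -24 + 66*I*√70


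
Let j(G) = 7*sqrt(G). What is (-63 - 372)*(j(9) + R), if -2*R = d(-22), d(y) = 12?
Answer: -6525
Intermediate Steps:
R = -6 (R = -1/2*12 = -6)
(-63 - 372)*(j(9) + R) = (-63 - 372)*(7*sqrt(9) - 6) = -435*(7*3 - 6) = -435*(21 - 6) = -435*15 = -6525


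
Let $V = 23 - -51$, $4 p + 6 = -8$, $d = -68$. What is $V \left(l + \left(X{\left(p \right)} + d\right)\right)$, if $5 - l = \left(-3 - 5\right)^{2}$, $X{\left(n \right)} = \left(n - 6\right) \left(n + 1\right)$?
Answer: $- \frac{15281}{2} \approx -7640.5$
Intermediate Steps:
$p = - \frac{7}{2}$ ($p = - \frac{3}{2} + \frac{1}{4} \left(-8\right) = - \frac{3}{2} - 2 = - \frac{7}{2} \approx -3.5$)
$X{\left(n \right)} = \left(1 + n\right) \left(-6 + n\right)$ ($X{\left(n \right)} = \left(-6 + n\right) \left(1 + n\right) = \left(1 + n\right) \left(-6 + n\right)$)
$l = -59$ ($l = 5 - \left(-3 - 5\right)^{2} = 5 - \left(-8\right)^{2} = 5 - 64 = -59$)
$V = 74$ ($V = 23 + 51 = 74$)
$V \left(l + \left(X{\left(p \right)} + d\right)\right) = 74 \left(-59 - \frac{177}{4}\right) = 74 \left(- \frac{413}{4}\right) = - \frac{15281}{2}$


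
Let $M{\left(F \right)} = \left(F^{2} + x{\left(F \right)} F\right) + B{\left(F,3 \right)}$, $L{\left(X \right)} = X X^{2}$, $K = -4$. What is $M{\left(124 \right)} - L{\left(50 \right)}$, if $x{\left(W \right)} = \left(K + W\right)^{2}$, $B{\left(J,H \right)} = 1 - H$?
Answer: $1675974$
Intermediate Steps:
$L{\left(X \right)} = X^{3}$
$x{\left(W \right)} = \left(-4 + W\right)^{2}$
$M{\left(F \right)} = -2 + F^{2} + F \left(-4 + F\right)^{2}$ ($M{\left(F \right)} = \left(F^{2} + \left(-4 + F\right)^{2} F\right) + \left(1 - 3\right) = \left(F^{2} + F \left(-4 + F\right)^{2}\right) + \left(1 - 3\right) = \left(F^{2} + F \left(-4 + F\right)^{2}\right) - 2 = -2 + F^{2} + F \left(-4 + F\right)^{2}$)
$M{\left(124 \right)} - L{\left(50 \right)} = \left(-2 + 124^{2} + 124 \left(-4 + 124\right)^{2}\right) - 50^{3} = \left(-2 + 15376 + 124 \cdot 120^{2}\right) - 125000 = \left(-2 + 15376 + 124 \cdot 14400\right) - 125000 = \left(-2 + 15376 + 1785600\right) - 125000 = 1800974 - 125000 = 1675974$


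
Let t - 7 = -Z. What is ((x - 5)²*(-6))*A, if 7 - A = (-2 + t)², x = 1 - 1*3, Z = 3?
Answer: -882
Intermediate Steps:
x = -2 (x = 1 - 3 = -2)
t = 4 (t = 7 - 1*3 = 7 - 3 = 4)
A = 3 (A = 7 - (-2 + 4)² = 7 - 1*2² = 7 - 1*4 = 7 - 4 = 3)
((x - 5)²*(-6))*A = ((-2 - 5)²*(-6))*3 = ((-7)²*(-6))*3 = (49*(-6))*3 = -294*3 = -882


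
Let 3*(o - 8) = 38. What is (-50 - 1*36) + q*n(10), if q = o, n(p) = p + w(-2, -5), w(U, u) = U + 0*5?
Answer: 238/3 ≈ 79.333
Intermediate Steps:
w(U, u) = U (w(U, u) = U + 0 = U)
n(p) = -2 + p (n(p) = p - 2 = -2 + p)
o = 62/3 (o = 8 + (⅓)*38 = 8 + 38/3 = 62/3 ≈ 20.667)
q = 62/3 ≈ 20.667
(-50 - 1*36) + q*n(10) = (-50 - 1*36) + 62*(-2 + 10)/3 = (-50 - 36) + (62/3)*8 = -86 + 496/3 = 238/3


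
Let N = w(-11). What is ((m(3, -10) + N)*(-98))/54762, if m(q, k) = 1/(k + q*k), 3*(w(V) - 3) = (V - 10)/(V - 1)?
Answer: -20923/3285720 ≈ -0.0063679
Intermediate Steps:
w(V) = 3 + (-10 + V)/(3*(-1 + V)) (w(V) = 3 + ((V - 10)/(V - 1))/3 = 3 + ((-10 + V)/(-1 + V))/3 = 3 + (-10 + V)/(3*(-1 + V)))
N = 43/12 (N = (-19 + 10*(-11))/(3*(-1 - 11)) = (1/3)*(-19 - 110)/(-12) = (1/3)*(-1/12)*(-129) = 43/12 ≈ 3.5833)
m(q, k) = 1/(k + k*q)
((m(3, -10) + N)*(-98))/54762 = ((1/((-10)*(1 + 3)) + 43/12)*(-98))/54762 = ((-1/10/4 + 43/12)*(-98))*(1/54762) = ((-1/10*1/4 + 43/12)*(-98))*(1/54762) = ((-1/40 + 43/12)*(-98))*(1/54762) = ((427/120)*(-98))*(1/54762) = -20923/60*1/54762 = -20923/3285720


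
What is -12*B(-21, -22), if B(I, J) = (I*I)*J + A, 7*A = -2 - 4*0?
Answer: 814992/7 ≈ 1.1643e+5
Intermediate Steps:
A = -2/7 (A = (-2 - 4*0)/7 = (-2 + 0)/7 = (⅐)*(-2) = -2/7 ≈ -0.28571)
B(I, J) = -2/7 + J*I² (B(I, J) = (I*I)*J - 2/7 = I²*J - 2/7 = J*I² - 2/7 = -2/7 + J*I²)
-12*B(-21, -22) = -12*(-2/7 - 22*(-21)²) = -12*(-2/7 - 22*441) = -12*(-2/7 - 9702) = -12*(-67916/7) = 814992/7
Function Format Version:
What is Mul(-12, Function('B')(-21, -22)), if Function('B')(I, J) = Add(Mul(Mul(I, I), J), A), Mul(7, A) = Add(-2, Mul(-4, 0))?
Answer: Rational(814992, 7) ≈ 1.1643e+5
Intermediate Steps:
A = Rational(-2, 7) (A = Mul(Rational(1, 7), Add(-2, Mul(-4, 0))) = Mul(Rational(1, 7), Add(-2, 0)) = Mul(Rational(1, 7), -2) = Rational(-2, 7) ≈ -0.28571)
Function('B')(I, J) = Add(Rational(-2, 7), Mul(J, Pow(I, 2))) (Function('B')(I, J) = Add(Mul(Mul(I, I), J), Rational(-2, 7)) = Add(Mul(Pow(I, 2), J), Rational(-2, 7)) = Add(Mul(J, Pow(I, 2)), Rational(-2, 7)) = Add(Rational(-2, 7), Mul(J, Pow(I, 2))))
Mul(-12, Function('B')(-21, -22)) = Mul(-12, Add(Rational(-2, 7), Mul(-22, Pow(-21, 2)))) = Mul(-12, Add(Rational(-2, 7), Mul(-22, 441))) = Mul(-12, Add(Rational(-2, 7), -9702)) = Mul(-12, Rational(-67916, 7)) = Rational(814992, 7)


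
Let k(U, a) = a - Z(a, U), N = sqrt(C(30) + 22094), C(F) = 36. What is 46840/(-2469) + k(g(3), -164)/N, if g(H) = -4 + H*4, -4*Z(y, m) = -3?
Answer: -46840/2469 - 659*sqrt(22130)/88520 ≈ -20.079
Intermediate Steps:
Z(y, m) = 3/4 (Z(y, m) = -1/4*(-3) = 3/4)
g(H) = -4 + 4*H
N = sqrt(22130) (N = sqrt(36 + 22094) = sqrt(22130) ≈ 148.76)
k(U, a) = -3/4 + a (k(U, a) = a - 1*3/4 = a - 3/4 = -3/4 + a)
46840/(-2469) + k(g(3), -164)/N = 46840/(-2469) + (-3/4 - 164)/(sqrt(22130)) = 46840*(-1/2469) - 659*sqrt(22130)/88520 = -46840/2469 - 659*sqrt(22130)/88520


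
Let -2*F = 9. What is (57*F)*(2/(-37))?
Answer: 513/37 ≈ 13.865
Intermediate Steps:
F = -9/2 (F = -½*9 = -9/2 ≈ -4.5000)
(57*F)*(2/(-37)) = (57*(-9/2))*(2/(-37)) = -513*(-1)/37 = -513/2*(-2/37) = 513/37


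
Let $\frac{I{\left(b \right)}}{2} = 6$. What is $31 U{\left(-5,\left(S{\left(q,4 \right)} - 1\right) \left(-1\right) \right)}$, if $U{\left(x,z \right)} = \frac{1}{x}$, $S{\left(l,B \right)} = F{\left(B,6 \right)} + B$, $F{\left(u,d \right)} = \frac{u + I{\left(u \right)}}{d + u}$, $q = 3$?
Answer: $- \frac{31}{5} \approx -6.2$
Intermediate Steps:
$I{\left(b \right)} = 12$ ($I{\left(b \right)} = 2 \cdot 6 = 12$)
$F{\left(u,d \right)} = \frac{12 + u}{d + u}$ ($F{\left(u,d \right)} = \frac{u + 12}{d + u} = \frac{12 + u}{d + u}$)
$S{\left(l,B \right)} = B + \frac{12 + B}{6 + B}$ ($S{\left(l,B \right)} = \frac{12 + B}{6 + B} + B = B + \frac{12 + B}{6 + B}$)
$31 U{\left(-5,\left(S{\left(q,4 \right)} - 1\right) \left(-1\right) \right)} = \frac{31}{-5} = 31 \left(- \frac{1}{5}\right) = - \frac{31}{5}$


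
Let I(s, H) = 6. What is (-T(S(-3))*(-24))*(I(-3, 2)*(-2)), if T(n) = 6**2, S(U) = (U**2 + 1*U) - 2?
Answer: -10368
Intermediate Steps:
S(U) = -2 + U + U**2 (S(U) = (U**2 + U) - 2 = (U + U**2) - 2 = -2 + U + U**2)
T(n) = 36
(-T(S(-3))*(-24))*(I(-3, 2)*(-2)) = (-1*36*(-24))*(6*(-2)) = -36*(-24)*(-12) = 864*(-12) = -10368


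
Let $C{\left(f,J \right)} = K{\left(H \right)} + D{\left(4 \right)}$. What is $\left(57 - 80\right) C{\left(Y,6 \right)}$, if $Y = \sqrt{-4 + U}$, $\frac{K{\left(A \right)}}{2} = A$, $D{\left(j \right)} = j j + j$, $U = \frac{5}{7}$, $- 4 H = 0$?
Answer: $-460$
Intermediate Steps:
$H = 0$ ($H = \left(- \frac{1}{4}\right) 0 = 0$)
$U = \frac{5}{7}$ ($U = 5 \cdot \frac{1}{7} = \frac{5}{7} \approx 0.71429$)
$D{\left(j \right)} = j + j^{2}$ ($D{\left(j \right)} = j^{2} + j = j + j^{2}$)
$K{\left(A \right)} = 2 A$
$Y = \frac{i \sqrt{161}}{7}$ ($Y = \sqrt{-4 + \frac{5}{7}} = \sqrt{- \frac{23}{7}} = \frac{i \sqrt{161}}{7} \approx 1.8127 i$)
$C{\left(f,J \right)} = 20$ ($C{\left(f,J \right)} = 2 \cdot 0 + 4 \left(1 + 4\right) = 0 + 4 \cdot 5 = 0 + 20 = 20$)
$\left(57 - 80\right) C{\left(Y,6 \right)} = \left(57 - 80\right) 20 = \left(-23\right) 20 = -460$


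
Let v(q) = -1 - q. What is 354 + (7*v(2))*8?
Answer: 186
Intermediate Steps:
354 + (7*v(2))*8 = 354 + (7*(-1 - 1*2))*8 = 354 + (7*(-1 - 2))*8 = 354 + (7*(-3))*8 = 354 - 21*8 = 354 - 168 = 186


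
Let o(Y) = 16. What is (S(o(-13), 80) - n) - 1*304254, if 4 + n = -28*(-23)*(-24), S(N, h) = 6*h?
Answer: -288314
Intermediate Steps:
n = -15460 (n = -4 - 28*(-23)*(-24) = -4 + 644*(-24) = -4 - 15456 = -15460)
(S(o(-13), 80) - n) - 1*304254 = (6*80 - 1*(-15460)) - 1*304254 = (480 + 15460) - 304254 = 15940 - 304254 = -288314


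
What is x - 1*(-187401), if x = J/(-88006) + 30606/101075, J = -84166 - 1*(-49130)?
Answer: 833488409355893/4447603225 ≈ 1.8740e+5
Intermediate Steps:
J = -35036 (J = -84166 + 49130 = -35036)
x = 3117387668/4447603225 (x = -35036/(-88006) + 30606/101075 = -35036*(-1/88006) + 30606*(1/101075) = 17518/44003 + 30606/101075 = 3117387668/4447603225 ≈ 0.70091)
x - 1*(-187401) = 3117387668/4447603225 - 1*(-187401) = 3117387668/4447603225 + 187401 = 833488409355893/4447603225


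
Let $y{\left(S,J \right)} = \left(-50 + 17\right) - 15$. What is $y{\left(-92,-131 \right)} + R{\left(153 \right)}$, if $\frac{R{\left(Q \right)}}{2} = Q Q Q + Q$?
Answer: $7163412$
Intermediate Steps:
$y{\left(S,J \right)} = -48$ ($y{\left(S,J \right)} = -33 - 15 = -48$)
$R{\left(Q \right)} = 2 Q + 2 Q^{3}$ ($R{\left(Q \right)} = 2 \left(Q Q Q + Q\right) = 2 \left(Q^{2} Q + Q\right) = 2 \left(Q^{3} + Q\right) = 2 \left(Q + Q^{3}\right) = 2 Q + 2 Q^{3}$)
$y{\left(-92,-131 \right)} + R{\left(153 \right)} = -48 + 2 \cdot 153 \left(1 + 153^{2}\right) = -48 + 2 \cdot 153 \left(1 + 23409\right) = -48 + 2 \cdot 153 \cdot 23410 = -48 + 7163460 = 7163412$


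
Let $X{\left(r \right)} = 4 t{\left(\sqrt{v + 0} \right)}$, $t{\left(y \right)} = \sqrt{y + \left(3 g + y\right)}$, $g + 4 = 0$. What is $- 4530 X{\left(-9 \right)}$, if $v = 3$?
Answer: $- 18120 i \sqrt{12 - 2 \sqrt{3}} \approx - 52940.0 i$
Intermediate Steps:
$g = -4$ ($g = -4 + 0 = -4$)
$t{\left(y \right)} = \sqrt{-12 + 2 y}$ ($t{\left(y \right)} = \sqrt{y + \left(3 \left(-4\right) + y\right)} = \sqrt{y + \left(-12 + y\right)} = \sqrt{-12 + 2 y}$)
$X{\left(r \right)} = 4 \sqrt{-12 + 2 \sqrt{3}}$ ($X{\left(r \right)} = 4 \sqrt{-12 + 2 \sqrt{3 + 0}} = 4 \sqrt{-12 + 2 \sqrt{3}}$)
$- 4530 X{\left(-9 \right)} = - 4530 \cdot 4 \sqrt{-12 + 2 \sqrt{3}} = - 18120 \sqrt{-12 + 2 \sqrt{3}}$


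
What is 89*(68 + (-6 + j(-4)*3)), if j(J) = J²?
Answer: 9790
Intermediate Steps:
89*(68 + (-6 + j(-4)*3)) = 89*(68 + (-6 + (-4)²*3)) = 89*(68 + (-6 + 16*3)) = 89*(68 + (-6 + 48)) = 89*(68 + 42) = 89*110 = 9790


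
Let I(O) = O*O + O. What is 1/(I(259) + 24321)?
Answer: 1/91661 ≈ 1.0910e-5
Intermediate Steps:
I(O) = O + O² (I(O) = O² + O = O + O²)
1/(I(259) + 24321) = 1/(259*(1 + 259) + 24321) = 1/(259*260 + 24321) = 1/(67340 + 24321) = 1/91661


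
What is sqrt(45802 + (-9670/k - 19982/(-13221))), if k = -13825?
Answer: sqrt(6801140980372601590)/12185355 ≈ 214.02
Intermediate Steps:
sqrt(45802 + (-9670/k - 19982/(-13221))) = sqrt(45802 + (-9670/(-13825) - 19982/(-13221))) = sqrt(45802 + (-9670*(-1/13825) - 19982*(-1/13221))) = sqrt(45802 + (1934/2765 + 19982/13221)) = sqrt(45802 + 80819644/36556065) = sqrt(1674421708774/36556065) = sqrt(6801140980372601590)/12185355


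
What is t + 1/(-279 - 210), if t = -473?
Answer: -231298/489 ≈ -473.00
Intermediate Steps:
t + 1/(-279 - 210) = -473 + 1/(-279 - 210) = -473 + 1/(-489) = -473 - 1/489 = -231298/489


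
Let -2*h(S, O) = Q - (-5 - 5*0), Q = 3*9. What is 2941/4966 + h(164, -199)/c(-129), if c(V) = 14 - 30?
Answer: 7907/4966 ≈ 1.5922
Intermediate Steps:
Q = 27
c(V) = -16
h(S, O) = -16 (h(S, O) = -(27 - (-5 - 5*0))/2 = -(27 - (-5 + 0))/2 = -(27 - 1*(-5))/2 = -(27 + 5)/2 = -1/2*32 = -16)
2941/4966 + h(164, -199)/c(-129) = 2941/4966 - 16/(-16) = 2941*(1/4966) - 16*(-1/16) = 2941/4966 + 1 = 7907/4966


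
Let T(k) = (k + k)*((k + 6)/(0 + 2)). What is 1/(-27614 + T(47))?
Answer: -1/25123 ≈ -3.9804e-5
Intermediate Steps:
T(k) = 2*k*(3 + k/2) (T(k) = (2*k)*((6 + k)/2) = (2*k)*((6 + k)*(½)) = (2*k)*(3 + k/2) = 2*k*(3 + k/2))
1/(-27614 + T(47)) = 1/(-27614 + 47*(6 + 47)) = 1/(-27614 + 47*53) = 1/(-27614 + 2491) = 1/(-25123) = -1/25123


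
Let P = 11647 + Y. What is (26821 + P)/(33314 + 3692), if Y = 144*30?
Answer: 21394/18503 ≈ 1.1562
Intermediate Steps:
Y = 4320
P = 15967 (P = 11647 + 4320 = 15967)
(26821 + P)/(33314 + 3692) = (26821 + 15967)/(33314 + 3692) = 42788/37006 = 42788*(1/37006) = 21394/18503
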